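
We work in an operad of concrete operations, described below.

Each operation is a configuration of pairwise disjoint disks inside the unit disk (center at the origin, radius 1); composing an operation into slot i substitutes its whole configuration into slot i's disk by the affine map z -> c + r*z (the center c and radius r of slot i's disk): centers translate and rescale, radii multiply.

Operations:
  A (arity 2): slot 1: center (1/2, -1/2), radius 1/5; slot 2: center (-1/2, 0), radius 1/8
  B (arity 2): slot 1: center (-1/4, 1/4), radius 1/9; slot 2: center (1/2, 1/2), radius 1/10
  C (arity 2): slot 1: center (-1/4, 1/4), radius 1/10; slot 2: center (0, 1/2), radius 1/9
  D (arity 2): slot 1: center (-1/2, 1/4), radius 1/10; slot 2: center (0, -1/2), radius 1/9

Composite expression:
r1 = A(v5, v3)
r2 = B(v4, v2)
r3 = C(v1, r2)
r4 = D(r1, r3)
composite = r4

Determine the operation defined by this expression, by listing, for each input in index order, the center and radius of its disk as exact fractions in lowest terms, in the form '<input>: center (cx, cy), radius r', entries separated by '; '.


v1: center (-1/36, -17/36), radius 1/90; v2: center (1/162, -71/162), radius 1/810; v3: center (-11/20, 1/4), radius 1/80; v4: center (-1/324, -143/324), radius 1/729; v5: center (-9/20, 1/5), radius 1/50

Only the slot chain above each v matters under D; compose those maps.
tracing v5 down its 2-map path: center (-9/20, 1/5), radius 1/50
tracing v3 down its 2-map path: center (-11/20, 1/4), radius 1/80
tracing v1 down its 2-map path: center (-1/36, -17/36), radius 1/90
tracing v4 down its 3-map path: center (-1/324, -143/324), radius 1/729
tracing v2 down its 3-map path: center (1/162, -71/162), radius 1/810


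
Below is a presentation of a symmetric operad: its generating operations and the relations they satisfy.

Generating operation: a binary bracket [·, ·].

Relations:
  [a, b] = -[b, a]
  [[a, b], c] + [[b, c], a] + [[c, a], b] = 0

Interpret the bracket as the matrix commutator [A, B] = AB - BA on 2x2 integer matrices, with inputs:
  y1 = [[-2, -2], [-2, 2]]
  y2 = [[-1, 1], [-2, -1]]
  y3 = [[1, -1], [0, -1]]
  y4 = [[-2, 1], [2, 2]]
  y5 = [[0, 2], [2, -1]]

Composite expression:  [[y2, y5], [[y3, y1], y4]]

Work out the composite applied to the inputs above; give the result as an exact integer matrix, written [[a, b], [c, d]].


[[-32, -376], [368, 32]]


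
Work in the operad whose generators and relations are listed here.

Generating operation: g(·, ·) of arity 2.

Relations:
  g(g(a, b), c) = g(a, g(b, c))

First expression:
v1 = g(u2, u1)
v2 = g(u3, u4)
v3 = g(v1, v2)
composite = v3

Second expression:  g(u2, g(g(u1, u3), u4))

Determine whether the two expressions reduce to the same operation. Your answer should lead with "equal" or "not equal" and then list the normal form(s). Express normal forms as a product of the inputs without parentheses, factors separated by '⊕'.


equal; both compose to u2 ⊕ u1 ⊕ u3 ⊕ u4

The first expression reduces to u2 ⊕ u1 ⊕ u3 ⊕ u4
The second expression reduces to u2 ⊕ u1 ⊕ u3 ⊕ u4
The forms coincide; equal.


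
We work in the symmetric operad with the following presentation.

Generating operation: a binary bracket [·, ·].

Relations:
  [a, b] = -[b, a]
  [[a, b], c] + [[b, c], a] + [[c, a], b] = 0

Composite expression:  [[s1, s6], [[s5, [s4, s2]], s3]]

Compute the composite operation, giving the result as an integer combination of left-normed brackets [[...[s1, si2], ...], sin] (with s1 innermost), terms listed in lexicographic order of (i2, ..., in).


[[[[[s1, s6], s2], s4], s5], s3] - [[[[[s1, s6], s3], s2], s4], s5] + [[[[[s1, s6], s3], s4], s2], s5] + [[[[[s1, s6], s3], s5], s2], s4] - [[[[[s1, s6], s3], s5], s4], s2] - [[[[[s1, s6], s4], s2], s5], s3] - [[[[[s1, s6], s5], s2], s4], s3] + [[[[[s1, s6], s5], s4], s2], s3]

Skip Jacobi rewriting: expand, keep s1-initial words, read off terms.
Composite bracket: [[s1, s6], [[s5, [s4, s2]], s3]]
Applying ab - ba throughout gives 32 signed words (2^5 = 32).
Keep just the words that open with s1:
  the word s1s6s2s4s5s3 carries sign +1 and contributes +[[[[[s1, s6], s2], s4], s5], s3]
  the word s1s6s3s2s4s5 carries sign -1 and contributes -[[[[[s1, s6], s3], s2], s4], s5]
  the word s1s6s3s4s2s5 carries sign +1 and contributes +[[[[[s1, s6], s3], s4], s2], s5]
  the word s1s6s3s5s2s4 carries sign +1 and contributes +[[[[[s1, s6], s3], s5], s2], s4]
  the word s1s6s3s5s4s2 carries sign -1 and contributes -[[[[[s1, s6], s3], s5], s4], s2]
  the word s1s6s4s2s5s3 carries sign -1 and contributes -[[[[[s1, s6], s4], s2], s5], s3]
  the word s1s6s5s2s4s3 carries sign -1 and contributes -[[[[[s1, s6], s5], s2], s4], s3]
  the word s1s6s5s4s2s3 carries sign +1 and contributes +[[[[[s1, s6], s5], s4], s2], s3]


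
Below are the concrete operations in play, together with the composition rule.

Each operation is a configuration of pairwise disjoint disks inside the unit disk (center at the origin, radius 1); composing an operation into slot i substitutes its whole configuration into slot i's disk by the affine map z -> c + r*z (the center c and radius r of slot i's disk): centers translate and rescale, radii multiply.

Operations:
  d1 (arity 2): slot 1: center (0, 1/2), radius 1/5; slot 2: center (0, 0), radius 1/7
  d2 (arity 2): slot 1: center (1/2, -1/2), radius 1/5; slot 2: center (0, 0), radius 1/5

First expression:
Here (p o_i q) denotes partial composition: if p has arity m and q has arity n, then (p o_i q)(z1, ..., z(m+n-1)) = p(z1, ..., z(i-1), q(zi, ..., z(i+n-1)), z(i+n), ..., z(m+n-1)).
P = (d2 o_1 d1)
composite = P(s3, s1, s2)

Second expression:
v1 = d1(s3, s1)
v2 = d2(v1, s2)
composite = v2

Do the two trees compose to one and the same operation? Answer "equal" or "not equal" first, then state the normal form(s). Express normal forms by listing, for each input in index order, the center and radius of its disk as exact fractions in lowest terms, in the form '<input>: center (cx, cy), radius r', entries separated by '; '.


equal; both compose to s1: center (1/2, -1/2), radius 1/35; s2: center (0, 0), radius 1/5; s3: center (1/2, -2/5), radius 1/25


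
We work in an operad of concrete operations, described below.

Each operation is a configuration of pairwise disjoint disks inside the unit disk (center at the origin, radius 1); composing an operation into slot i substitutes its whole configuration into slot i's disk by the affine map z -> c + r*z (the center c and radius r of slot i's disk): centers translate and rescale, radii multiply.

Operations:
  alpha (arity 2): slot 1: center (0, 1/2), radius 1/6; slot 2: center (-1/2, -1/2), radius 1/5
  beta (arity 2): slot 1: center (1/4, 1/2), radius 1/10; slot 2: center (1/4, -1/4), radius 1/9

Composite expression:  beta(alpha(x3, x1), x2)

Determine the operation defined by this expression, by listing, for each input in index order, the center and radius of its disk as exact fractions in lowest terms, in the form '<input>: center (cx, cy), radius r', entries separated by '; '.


x1: center (1/5, 9/20), radius 1/50; x2: center (1/4, -1/4), radius 1/9; x3: center (1/4, 11/20), radius 1/60

Below beta, radii multiply path by path; the x-disk centers shift.
input x3: applying the 2 nested substitutions gives center (1/4, 11/20), radius 1/60
input x1: applying the 2 nested substitutions gives center (1/5, 9/20), radius 1/50
input x2: applying the 1 nested substitution gives center (1/4, -1/4), radius 1/9


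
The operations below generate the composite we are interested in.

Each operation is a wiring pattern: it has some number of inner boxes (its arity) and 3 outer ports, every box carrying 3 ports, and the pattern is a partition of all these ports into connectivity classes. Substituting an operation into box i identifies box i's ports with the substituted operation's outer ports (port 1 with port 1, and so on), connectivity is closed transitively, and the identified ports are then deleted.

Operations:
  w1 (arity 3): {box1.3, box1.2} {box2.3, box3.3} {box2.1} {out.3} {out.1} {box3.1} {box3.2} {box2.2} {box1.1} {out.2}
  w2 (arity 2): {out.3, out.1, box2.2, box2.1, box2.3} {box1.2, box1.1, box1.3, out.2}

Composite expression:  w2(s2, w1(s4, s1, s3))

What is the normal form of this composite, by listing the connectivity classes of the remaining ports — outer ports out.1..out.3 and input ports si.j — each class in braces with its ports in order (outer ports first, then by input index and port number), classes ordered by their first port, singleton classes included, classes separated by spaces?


{out.1, out.3} {out.2, s2.1, s2.2, s2.3} {s1.1} {s1.2} {s1.3, s3.3} {s3.1} {s3.2} {s4.1} {s4.2, s4.3}

Reachability decides: close wires over w2-identified ports.
stage w1: inputs (s4, s1, s3), connectivity {out.1} {out.2} {out.3} {s1.1} {s1.2} {s1.3, s3.3} {s3.1} {s3.2} {s4.1} {s4.2, s4.3}, out.j its boundary
stage w2: inputs (s2, s4, s1, s3), connectivity {out.1, out.3} {out.2, s2.1, s2.2, s2.3} {s1.1} {s1.2} {s1.3, s3.3} {s3.1} {s3.2} {s4.1} {s4.2, s4.3}, out.j its boundary


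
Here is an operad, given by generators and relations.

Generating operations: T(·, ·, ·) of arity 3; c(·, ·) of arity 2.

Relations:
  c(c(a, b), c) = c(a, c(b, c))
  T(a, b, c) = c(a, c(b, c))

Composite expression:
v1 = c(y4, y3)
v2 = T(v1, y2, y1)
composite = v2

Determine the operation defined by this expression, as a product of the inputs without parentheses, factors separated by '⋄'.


y4 ⋄ y3 ⋄ y2 ⋄ y1


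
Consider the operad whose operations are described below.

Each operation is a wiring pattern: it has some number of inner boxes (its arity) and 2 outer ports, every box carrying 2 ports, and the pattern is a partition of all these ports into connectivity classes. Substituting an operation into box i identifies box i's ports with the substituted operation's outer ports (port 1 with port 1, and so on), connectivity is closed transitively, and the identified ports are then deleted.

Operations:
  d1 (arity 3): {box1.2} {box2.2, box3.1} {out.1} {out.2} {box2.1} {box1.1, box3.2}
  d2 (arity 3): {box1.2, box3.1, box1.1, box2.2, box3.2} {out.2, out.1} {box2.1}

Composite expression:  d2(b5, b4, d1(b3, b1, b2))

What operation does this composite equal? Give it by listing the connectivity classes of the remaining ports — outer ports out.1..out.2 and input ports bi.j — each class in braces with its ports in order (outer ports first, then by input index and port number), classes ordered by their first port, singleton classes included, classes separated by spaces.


{out.1, out.2} {b1.1} {b1.2, b2.1} {b2.2, b3.1} {b3.2} {b4.1} {b4.2, b5.1, b5.2}

Two ports join when wires chain via d2-identified ports.
composing d1 on (b3, b1, b2), with out.j its own outer ports: {out.1} {out.2} {b1.1} {b1.2, b2.1} {b2.2, b3.1} {b3.2}
composing d2 on (b5, b4, b3, b1, b2), with out.j its own outer ports: {out.1, out.2} {b1.1} {b1.2, b2.1} {b2.2, b3.1} {b3.2} {b4.1} {b4.2, b5.1, b5.2}


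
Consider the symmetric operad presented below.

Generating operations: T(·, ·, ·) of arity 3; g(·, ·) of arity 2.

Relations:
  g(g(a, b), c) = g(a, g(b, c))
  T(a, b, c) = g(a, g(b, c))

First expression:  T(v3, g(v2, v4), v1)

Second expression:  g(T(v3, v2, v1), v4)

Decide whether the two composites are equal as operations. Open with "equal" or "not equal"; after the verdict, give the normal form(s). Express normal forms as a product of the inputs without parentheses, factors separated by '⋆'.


not equal; first: v3 ⋆ v2 ⋆ v4 ⋆ v1; second: v3 ⋆ v2 ⋆ v1 ⋆ v4

The first expression, normalized: v3 ⋆ v2 ⋆ v4 ⋆ v1
The second expression, normalized: v3 ⋆ v2 ⋆ v1 ⋆ v4
Different reductions; not equal.


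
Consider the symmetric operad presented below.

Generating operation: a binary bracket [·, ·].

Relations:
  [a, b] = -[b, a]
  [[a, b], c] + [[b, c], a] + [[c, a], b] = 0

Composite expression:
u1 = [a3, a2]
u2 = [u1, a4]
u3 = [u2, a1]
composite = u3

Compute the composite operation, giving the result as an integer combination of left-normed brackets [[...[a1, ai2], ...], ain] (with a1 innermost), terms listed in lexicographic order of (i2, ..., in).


[[[a1, a2], a3], a4] - [[[a1, a3], a2], a4] - [[[a1, a4], a2], a3] + [[[a1, a4], a3], a2]

A multilinear Lie element is pinned by a1-initial words (a1 innermost).
Composite bracket: [[[a3, a2], a4], a1]
Full expansion: 8 signed words from ab - ba (2^3 = 8).
Keep just the words that open with a1:
  a1a2a3a4 (sign +1) contributes +[[[a1, a2], a3], a4]
  a1a3a2a4 (sign -1) contributes -[[[a1, a3], a2], a4]
  a1a4a2a3 (sign -1) contributes -[[[a1, a4], a2], a3]
  a1a4a3a2 (sign +1) contributes +[[[a1, a4], a3], a2]


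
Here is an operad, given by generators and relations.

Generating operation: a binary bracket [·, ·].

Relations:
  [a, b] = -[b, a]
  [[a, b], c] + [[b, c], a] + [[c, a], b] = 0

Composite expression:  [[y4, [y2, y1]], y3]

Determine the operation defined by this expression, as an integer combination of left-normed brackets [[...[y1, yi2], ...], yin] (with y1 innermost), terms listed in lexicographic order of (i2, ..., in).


[[[y1, y2], y4], y3]

Skip Jacobi rewriting: expand, keep y1-initial words, read off terms.
Composite bracket: [[y4, [y2, y1]], y3]
The bracket unfolds into 8 signed words via [a, b] = ab - ba (2^3 = 8).
Keep just the words that open with y1:
  the word y1y2y4y3 carries sign +1 and contributes +[[[y1, y2], y4], y3]


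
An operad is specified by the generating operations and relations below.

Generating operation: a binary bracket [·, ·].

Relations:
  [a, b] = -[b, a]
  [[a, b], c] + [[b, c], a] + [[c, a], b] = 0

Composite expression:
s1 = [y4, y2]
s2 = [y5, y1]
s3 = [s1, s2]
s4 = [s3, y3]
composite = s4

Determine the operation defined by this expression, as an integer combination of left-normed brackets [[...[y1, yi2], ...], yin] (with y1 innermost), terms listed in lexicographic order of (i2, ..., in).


Antisymmetry and Jacobi reduce to y1-anchored left-normed brackets.
Composite bracket: [[[y4, y2], [y5, y1]], y3]
Each bracket splits as ab - ba, giving 16 signed words (2^4 = 16).
Keep just the words that open with y1:
  word y1y5y2y4y3 has sign -1, contributing -[[[[y1, y5], y2], y4], y3]
  word y1y5y4y2y3 has sign +1, contributing +[[[[y1, y5], y4], y2], y3]

-[[[[y1, y5], y2], y4], y3] + [[[[y1, y5], y4], y2], y3]


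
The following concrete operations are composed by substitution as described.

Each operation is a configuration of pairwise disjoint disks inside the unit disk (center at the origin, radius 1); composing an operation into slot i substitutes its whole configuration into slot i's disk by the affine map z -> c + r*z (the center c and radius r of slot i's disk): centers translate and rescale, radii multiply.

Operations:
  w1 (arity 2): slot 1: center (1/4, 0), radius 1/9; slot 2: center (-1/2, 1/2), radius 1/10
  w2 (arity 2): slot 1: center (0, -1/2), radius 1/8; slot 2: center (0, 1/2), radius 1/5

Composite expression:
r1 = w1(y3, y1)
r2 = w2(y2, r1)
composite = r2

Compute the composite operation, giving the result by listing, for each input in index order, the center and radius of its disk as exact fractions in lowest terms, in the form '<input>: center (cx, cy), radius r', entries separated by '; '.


y1: center (-1/10, 3/5), radius 1/50; y2: center (0, -1/2), radius 1/8; y3: center (1/20, 1/2), radius 1/45


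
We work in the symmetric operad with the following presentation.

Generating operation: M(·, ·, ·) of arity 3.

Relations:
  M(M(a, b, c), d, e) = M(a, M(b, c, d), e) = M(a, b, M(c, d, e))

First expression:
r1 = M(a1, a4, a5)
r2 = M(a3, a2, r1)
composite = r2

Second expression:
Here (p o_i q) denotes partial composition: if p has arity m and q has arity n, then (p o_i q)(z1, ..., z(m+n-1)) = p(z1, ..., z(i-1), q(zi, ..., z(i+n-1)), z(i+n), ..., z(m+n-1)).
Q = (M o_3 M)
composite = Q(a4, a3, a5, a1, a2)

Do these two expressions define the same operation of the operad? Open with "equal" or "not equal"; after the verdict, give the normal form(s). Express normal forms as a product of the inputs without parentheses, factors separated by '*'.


The first expression, normalized: a3 * a2 * a1 * a4 * a5
The second expression, normalized: a4 * a3 * a5 * a1 * a2
The normal forms differ: not equal.

not equal; the first gives a3 * a2 * a1 * a4 * a5 and the second a4 * a3 * a5 * a1 * a2


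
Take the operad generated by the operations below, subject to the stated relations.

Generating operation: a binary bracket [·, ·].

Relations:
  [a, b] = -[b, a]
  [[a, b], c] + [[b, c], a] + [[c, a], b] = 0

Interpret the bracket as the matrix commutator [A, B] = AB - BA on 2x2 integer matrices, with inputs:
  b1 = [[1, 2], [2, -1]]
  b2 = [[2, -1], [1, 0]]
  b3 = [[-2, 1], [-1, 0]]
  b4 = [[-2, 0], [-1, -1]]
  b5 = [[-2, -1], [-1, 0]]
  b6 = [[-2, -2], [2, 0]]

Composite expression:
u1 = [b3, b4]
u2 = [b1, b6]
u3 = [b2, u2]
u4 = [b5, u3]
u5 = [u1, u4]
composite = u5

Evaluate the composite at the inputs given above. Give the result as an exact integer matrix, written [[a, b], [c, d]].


[b3, b4] = [[-1, 1], [-1, 1]]
[b1, b6] = [[8, 0], [-8, -8]]
[b2, [b1, b6]] = [[8, 16], [32, -8]]
[b5, [b2, [b1, b6]]] = [[-16, -16], [48, 16]]
[[b3, b4], [b5, [b2, [b1, b6]]]] = [[32, 64], [128, -32]]

[[32, 64], [128, -32]]


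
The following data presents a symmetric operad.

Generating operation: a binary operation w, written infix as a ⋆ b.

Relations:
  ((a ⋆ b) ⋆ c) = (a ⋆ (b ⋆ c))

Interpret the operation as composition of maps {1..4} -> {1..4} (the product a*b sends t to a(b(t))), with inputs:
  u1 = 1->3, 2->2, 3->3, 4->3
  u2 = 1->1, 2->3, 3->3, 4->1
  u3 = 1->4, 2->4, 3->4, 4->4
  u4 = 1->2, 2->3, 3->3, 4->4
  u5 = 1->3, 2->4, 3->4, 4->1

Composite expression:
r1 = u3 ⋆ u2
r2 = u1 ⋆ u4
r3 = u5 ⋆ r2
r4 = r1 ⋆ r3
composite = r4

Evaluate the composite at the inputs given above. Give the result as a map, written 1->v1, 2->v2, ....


(u3 ⋆ u2) = 1->4, 2->4, 3->4, 4->4
(u1 ⋆ u4) = 1->2, 2->3, 3->3, 4->3
(u5 ⋆ (u1 ⋆ u4)) = 1->4, 2->4, 3->4, 4->4
((u3 ⋆ u2) ⋆ (u5 ⋆ (u1 ⋆ u4))) = 1->4, 2->4, 3->4, 4->4

1->4, 2->4, 3->4, 4->4


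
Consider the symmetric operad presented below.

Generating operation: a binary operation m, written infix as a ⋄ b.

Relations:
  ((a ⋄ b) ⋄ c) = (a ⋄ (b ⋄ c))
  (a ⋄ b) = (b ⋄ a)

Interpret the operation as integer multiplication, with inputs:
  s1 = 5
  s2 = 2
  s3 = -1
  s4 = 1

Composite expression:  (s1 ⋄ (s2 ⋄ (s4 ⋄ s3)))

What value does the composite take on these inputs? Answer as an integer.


-10

(s4 ⋄ s3) = -1
(s2 ⋄ (s4 ⋄ s3)) = -2
(s1 ⋄ (s2 ⋄ (s4 ⋄ s3))) = -10


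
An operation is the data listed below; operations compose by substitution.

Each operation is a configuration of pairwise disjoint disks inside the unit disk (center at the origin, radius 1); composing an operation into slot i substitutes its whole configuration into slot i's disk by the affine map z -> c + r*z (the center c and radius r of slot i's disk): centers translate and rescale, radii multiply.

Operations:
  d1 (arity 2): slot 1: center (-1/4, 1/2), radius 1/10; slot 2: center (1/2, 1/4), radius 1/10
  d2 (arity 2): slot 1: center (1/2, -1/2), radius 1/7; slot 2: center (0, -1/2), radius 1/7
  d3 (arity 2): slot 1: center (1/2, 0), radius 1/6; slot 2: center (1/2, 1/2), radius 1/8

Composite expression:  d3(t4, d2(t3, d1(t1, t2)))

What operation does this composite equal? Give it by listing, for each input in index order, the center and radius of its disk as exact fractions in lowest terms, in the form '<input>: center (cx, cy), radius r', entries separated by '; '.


t1: center (111/224, 25/56), radius 1/560; t2: center (57/112, 99/224), radius 1/560; t3: center (9/16, 7/16), radius 1/56; t4: center (1/2, 0), radius 1/6

Below d3, radii multiply path by path; the t-disk centers shift.
tracing t4 down its 1-map path: center (1/2, 0), radius 1/6
tracing t3 down its 2-map path: center (9/16, 7/16), radius 1/56
tracing t1 down its 3-map path: center (111/224, 25/56), radius 1/560
tracing t2 down its 3-map path: center (57/112, 99/224), radius 1/560


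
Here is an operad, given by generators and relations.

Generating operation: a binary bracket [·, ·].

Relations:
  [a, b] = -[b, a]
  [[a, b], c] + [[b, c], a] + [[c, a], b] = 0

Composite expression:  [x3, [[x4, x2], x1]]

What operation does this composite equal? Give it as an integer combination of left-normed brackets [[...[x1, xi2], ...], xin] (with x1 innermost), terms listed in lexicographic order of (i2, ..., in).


-[[[x1, x2], x4], x3] + [[[x1, x4], x2], x3]

Antisymmetry and Jacobi reduce to x1-anchored left-normed brackets.
Composite bracket: [x3, [[x4, x2], x1]]
Each bracket splits as ab - ba, giving 8 signed words (2^3 = 8).
Only words starting with x1 matter:
  x1x2x4x3 (sign -1) contributes -[[[x1, x2], x4], x3]
  x1x4x2x3 (sign +1) contributes +[[[x1, x4], x2], x3]


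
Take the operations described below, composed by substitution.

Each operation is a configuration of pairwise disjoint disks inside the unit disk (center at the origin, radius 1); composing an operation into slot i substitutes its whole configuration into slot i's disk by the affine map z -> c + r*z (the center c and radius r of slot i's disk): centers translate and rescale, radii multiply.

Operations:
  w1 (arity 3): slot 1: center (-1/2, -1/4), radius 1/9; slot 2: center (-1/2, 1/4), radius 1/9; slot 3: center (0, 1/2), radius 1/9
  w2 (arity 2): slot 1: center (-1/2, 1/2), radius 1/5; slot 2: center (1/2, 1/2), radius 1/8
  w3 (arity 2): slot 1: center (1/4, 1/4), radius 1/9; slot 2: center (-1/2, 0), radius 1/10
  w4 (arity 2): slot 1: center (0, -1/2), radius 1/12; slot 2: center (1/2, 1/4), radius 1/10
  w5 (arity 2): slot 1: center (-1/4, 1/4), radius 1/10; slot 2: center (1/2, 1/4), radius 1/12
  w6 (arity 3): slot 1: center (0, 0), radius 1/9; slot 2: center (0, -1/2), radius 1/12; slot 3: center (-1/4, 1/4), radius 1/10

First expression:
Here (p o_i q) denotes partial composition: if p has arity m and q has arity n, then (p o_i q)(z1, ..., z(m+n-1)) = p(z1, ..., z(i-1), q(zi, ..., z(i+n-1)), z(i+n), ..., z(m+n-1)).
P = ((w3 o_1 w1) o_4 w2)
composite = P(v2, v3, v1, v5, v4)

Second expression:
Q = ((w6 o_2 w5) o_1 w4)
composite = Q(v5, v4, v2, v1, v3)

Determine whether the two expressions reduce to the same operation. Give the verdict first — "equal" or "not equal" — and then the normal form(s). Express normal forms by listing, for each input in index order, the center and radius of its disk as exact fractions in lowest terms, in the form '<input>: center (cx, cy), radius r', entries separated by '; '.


not equal — first v1: center (1/4, 11/36), radius 1/81; v2: center (7/36, 2/9), radius 1/81; v3: center (7/36, 5/18), radius 1/81; v4: center (-9/20, 1/20), radius 1/80; v5: center (-11/20, 1/20), radius 1/50, second v1: center (1/24, -23/48), radius 1/144; v2: center (-1/48, -23/48), radius 1/120; v3: center (-1/4, 1/4), radius 1/10; v4: center (1/18, 1/36), radius 1/90; v5: center (0, -1/18), radius 1/108

The first composite normalizes to v1: center (1/4, 11/36), radius 1/81; v2: center (7/36, 2/9), radius 1/81; v3: center (7/36, 5/18), radius 1/81; v4: center (-9/20, 1/20), radius 1/80; v5: center (-11/20, 1/20), radius 1/50
The second composite normalizes to v1: center (1/24, -23/48), radius 1/144; v2: center (-1/48, -23/48), radius 1/120; v3: center (-1/4, 1/4), radius 1/10; v4: center (1/18, 1/36), radius 1/90; v5: center (0, -1/18), radius 1/108
Distinct normal forms: not equal.


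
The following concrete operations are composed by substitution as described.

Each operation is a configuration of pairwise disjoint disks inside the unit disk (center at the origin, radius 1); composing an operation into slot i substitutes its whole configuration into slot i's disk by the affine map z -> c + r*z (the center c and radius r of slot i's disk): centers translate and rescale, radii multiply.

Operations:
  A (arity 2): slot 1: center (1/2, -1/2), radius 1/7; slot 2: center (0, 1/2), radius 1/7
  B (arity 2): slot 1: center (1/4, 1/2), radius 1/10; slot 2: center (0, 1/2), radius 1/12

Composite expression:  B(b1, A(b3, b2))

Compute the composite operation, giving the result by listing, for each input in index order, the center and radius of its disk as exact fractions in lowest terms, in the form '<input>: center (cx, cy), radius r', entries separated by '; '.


Affine substitution under B: radii multiply and b-centers shift.
input b1: composing its 1 substitution step yields center (1/4, 1/2), radius 1/10
input b3: composing its 2 substitution steps yields center (1/24, 11/24), radius 1/84
input b2: composing its 2 substitution steps yields center (0, 13/24), radius 1/84

b1: center (1/4, 1/2), radius 1/10; b2: center (0, 13/24), radius 1/84; b3: center (1/24, 11/24), radius 1/84


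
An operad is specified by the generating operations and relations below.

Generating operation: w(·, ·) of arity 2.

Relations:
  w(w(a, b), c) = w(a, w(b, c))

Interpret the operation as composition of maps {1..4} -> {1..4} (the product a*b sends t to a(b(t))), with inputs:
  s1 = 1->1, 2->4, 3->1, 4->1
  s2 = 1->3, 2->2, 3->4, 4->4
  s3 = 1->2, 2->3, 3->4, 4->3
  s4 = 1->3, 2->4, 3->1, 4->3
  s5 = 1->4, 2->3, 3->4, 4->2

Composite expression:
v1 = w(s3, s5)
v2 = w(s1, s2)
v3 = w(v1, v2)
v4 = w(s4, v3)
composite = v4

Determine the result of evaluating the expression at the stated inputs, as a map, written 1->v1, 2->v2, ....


1->1, 2->1, 3->1, 4->1


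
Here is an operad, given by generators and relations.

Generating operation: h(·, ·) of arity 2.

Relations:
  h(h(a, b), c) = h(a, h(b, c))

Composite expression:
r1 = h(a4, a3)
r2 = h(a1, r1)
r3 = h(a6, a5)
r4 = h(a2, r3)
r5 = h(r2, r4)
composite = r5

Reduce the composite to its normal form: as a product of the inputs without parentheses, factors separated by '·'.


a1 · a4 · a3 · a2 · a6 · a5

Under associativity of h, the answer is the a's in reading order.
h(a4, a3) flattens to a4 · a3
h(a1, h(a4, a3)) flattens to a1 · a4 · a3
h(a6, a5) flattens to a6 · a5
h(a2, h(a6, a5)) flattens to a2 · a6 · a5
h(h(a1, h(a4, a3)), h(a2, h(a6, a5))) flattens to a1 · a4 · a3 · a2 · a6 · a5


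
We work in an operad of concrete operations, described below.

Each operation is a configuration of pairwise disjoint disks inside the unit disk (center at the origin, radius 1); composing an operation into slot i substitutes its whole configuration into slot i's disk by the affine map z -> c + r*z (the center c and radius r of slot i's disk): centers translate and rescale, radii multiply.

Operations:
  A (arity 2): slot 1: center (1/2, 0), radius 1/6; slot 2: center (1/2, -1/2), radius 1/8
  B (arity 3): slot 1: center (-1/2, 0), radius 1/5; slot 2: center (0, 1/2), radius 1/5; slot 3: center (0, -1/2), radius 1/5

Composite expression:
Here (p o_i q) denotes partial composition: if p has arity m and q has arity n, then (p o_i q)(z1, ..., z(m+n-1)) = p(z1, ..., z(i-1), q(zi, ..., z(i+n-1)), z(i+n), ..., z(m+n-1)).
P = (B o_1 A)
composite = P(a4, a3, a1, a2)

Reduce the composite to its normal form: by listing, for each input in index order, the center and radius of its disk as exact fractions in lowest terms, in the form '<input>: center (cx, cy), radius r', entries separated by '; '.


a1: center (0, 1/2), radius 1/5; a2: center (0, -1/2), radius 1/5; a3: center (-2/5, -1/10), radius 1/40; a4: center (-2/5, 0), radius 1/30

Follow each a-input down from B: c' goes to c + r*c', radius to r*r'.
tracing a4 down its 2-map path: center (-2/5, 0), radius 1/30
tracing a3 down its 2-map path: center (-2/5, -1/10), radius 1/40
tracing a1 down its 1-map path: center (0, 1/2), radius 1/5
tracing a2 down its 1-map path: center (0, -1/2), radius 1/5


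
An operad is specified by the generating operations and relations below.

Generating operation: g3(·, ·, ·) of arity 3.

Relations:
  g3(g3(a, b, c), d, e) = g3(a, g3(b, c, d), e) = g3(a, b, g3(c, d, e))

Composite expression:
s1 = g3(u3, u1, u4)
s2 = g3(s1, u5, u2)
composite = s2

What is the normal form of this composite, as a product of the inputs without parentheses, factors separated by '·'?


Under associativity of g3, the answer is the u's in reading order.
g3(u3, u1, u4) unparenthesizes to u3 · u1 · u4
g3(g3(u3, u1, u4), u5, u2) unparenthesizes to u3 · u1 · u4 · u5 · u2

u3 · u1 · u4 · u5 · u2


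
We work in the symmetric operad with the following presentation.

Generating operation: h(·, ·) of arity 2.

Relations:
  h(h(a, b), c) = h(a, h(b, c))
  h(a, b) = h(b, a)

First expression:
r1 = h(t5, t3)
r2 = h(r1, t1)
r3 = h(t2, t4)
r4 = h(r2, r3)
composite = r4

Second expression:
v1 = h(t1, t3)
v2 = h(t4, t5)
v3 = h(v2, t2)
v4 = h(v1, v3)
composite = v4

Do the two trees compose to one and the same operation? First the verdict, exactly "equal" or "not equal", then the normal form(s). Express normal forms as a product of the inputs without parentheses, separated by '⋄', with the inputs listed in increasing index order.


Reducing the first expression gives t1 ⋄ t2 ⋄ t3 ⋄ t4 ⋄ t5
Reducing the second expression gives t1 ⋄ t2 ⋄ t3 ⋄ t4 ⋄ t5
The normal forms match — equal.

equal: each reduces to t1 ⋄ t2 ⋄ t3 ⋄ t4 ⋄ t5


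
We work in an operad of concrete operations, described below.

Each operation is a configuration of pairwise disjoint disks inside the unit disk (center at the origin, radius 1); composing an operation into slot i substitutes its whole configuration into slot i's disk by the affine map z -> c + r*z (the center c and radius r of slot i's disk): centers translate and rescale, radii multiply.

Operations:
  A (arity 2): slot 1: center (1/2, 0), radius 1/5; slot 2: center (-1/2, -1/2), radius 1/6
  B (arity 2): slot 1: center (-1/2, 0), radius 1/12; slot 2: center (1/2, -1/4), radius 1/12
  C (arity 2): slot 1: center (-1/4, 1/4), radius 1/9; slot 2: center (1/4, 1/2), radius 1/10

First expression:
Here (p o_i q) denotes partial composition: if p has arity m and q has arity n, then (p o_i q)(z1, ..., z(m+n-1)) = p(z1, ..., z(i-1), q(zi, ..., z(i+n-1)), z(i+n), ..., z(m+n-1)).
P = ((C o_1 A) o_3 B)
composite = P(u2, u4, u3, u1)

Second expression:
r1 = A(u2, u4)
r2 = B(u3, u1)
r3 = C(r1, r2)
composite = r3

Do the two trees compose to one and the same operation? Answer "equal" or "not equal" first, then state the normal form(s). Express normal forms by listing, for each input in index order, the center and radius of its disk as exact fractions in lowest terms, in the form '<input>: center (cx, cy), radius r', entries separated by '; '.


The first expression, normalized: u1: center (3/10, 19/40), radius 1/120; u2: center (-7/36, 1/4), radius 1/45; u3: center (1/5, 1/2), radius 1/120; u4: center (-11/36, 7/36), radius 1/54
The second expression, normalized: u1: center (3/10, 19/40), radius 1/120; u2: center (-7/36, 1/4), radius 1/45; u3: center (1/5, 1/2), radius 1/120; u4: center (-11/36, 7/36), radius 1/54
The forms coincide; equal.

equal — both sides give u1: center (3/10, 19/40), radius 1/120; u2: center (-7/36, 1/4), radius 1/45; u3: center (1/5, 1/2), radius 1/120; u4: center (-11/36, 7/36), radius 1/54


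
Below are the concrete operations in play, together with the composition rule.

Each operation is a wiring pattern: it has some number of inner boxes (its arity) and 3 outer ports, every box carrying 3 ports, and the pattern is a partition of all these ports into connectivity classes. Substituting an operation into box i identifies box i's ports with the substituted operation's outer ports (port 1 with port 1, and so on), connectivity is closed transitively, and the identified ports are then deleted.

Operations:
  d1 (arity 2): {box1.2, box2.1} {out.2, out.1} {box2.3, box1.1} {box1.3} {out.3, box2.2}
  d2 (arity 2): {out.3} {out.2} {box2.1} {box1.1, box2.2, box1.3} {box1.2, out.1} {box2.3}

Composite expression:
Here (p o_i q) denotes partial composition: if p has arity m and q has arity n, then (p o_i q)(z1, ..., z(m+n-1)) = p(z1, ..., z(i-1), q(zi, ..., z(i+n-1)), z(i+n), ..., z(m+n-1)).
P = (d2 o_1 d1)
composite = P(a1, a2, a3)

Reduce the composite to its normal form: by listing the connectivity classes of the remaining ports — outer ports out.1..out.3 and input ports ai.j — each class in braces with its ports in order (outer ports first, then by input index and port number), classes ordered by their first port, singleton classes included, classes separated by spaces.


{out.1, a2.2, a3.2} {out.2} {out.3} {a1.1, a2.3} {a1.2, a2.1} {a1.3} {a3.1} {a3.3}


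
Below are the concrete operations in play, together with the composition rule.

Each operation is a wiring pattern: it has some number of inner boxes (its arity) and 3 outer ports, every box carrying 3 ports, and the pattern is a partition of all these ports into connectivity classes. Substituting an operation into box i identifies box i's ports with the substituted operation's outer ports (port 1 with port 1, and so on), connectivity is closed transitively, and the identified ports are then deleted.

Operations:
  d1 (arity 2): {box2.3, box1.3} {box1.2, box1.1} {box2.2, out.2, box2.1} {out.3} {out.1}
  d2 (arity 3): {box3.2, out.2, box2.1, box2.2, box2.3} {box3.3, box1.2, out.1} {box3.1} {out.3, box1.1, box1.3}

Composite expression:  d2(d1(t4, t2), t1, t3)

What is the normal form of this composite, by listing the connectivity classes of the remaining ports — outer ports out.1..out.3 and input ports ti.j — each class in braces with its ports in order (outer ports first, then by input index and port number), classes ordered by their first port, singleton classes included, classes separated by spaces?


{out.1, t2.1, t2.2, t3.3} {out.2, t1.1, t1.2, t1.3, t3.2} {out.3} {t2.3, t4.3} {t3.1} {t4.1, t4.2}

Treat the ports identified at d2 as solder joints: merge, then drop.
d1 over (t4, t2) gives {out.1} {out.2, t2.1, t2.2} {out.3} {t2.3, t4.3} {t4.1, t4.2}, out.j being that stage's outer ports
d2 over (t4, t2, t1, t3) gives {out.1, t2.1, t2.2, t3.3} {out.2, t1.1, t1.2, t1.3, t3.2} {out.3} {t2.3, t4.3} {t3.1} {t4.1, t4.2}, out.j being that stage's outer ports


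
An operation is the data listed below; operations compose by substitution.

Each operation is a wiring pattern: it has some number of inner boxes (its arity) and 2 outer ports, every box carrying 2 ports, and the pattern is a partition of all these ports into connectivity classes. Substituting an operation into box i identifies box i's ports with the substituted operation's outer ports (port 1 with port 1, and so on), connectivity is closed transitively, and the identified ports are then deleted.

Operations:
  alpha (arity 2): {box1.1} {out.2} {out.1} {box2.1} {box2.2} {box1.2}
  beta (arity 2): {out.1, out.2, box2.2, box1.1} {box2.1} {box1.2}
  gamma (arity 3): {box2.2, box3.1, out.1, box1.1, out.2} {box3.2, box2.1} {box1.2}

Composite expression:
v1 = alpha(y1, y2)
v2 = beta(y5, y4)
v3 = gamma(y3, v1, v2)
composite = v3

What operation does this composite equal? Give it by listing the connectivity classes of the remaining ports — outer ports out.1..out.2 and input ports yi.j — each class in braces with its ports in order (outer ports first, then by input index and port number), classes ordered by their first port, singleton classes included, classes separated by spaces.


Substituting into gamma glues patterns; closure does the rest.
through alpha, on inputs (y1, y2): {out.1} {out.2} {y1.1} {y1.2} {y2.1} {y2.2} (out.j = stage outer ports)
through beta, on inputs (y5, y4): {out.1, out.2, y4.2, y5.1} {y4.1} {y5.2} (out.j = stage outer ports)
through gamma, on inputs (y3, y1, y2, y5, y4): {out.1, out.2, y3.1, y4.2, y5.1} {y1.1} {y1.2} {y2.1} {y2.2} {y3.2} {y4.1} {y5.2} (out.j = stage outer ports)

{out.1, out.2, y3.1, y4.2, y5.1} {y1.1} {y1.2} {y2.1} {y2.2} {y3.2} {y4.1} {y5.2}


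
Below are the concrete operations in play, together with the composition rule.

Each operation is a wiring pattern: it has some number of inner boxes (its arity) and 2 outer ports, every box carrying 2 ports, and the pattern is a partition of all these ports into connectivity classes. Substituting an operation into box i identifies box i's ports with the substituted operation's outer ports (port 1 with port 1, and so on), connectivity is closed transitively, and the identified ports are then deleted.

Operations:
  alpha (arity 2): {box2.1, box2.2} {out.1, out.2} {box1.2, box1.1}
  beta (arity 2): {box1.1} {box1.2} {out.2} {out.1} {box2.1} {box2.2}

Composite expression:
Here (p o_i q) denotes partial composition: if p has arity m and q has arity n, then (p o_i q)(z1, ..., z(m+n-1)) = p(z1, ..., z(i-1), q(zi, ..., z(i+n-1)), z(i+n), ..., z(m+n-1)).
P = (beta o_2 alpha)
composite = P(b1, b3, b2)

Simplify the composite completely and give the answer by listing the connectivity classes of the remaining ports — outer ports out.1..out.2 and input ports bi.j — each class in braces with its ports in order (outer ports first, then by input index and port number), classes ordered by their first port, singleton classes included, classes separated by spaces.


{out.1} {out.2} {b1.1} {b1.2} {b2.1, b2.2} {b3.1, b3.2}


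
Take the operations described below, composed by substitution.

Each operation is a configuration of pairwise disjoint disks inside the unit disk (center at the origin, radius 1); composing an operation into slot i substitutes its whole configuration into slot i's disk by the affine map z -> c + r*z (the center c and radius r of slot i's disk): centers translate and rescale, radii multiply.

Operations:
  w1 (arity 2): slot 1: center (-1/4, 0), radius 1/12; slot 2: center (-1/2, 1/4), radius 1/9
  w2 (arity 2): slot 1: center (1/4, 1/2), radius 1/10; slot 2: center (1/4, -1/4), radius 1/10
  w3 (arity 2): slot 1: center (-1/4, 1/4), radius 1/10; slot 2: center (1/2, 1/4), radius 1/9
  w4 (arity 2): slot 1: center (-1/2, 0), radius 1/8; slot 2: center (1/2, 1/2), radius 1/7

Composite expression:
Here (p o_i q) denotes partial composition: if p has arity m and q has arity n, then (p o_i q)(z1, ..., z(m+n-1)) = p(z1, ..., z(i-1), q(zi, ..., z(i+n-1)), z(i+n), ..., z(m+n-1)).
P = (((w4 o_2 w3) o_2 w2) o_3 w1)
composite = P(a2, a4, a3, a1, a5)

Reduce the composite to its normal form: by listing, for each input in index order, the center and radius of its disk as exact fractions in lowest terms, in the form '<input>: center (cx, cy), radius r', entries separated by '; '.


Affine substitution under w4: radii multiply and a-centers shift.
input a2: applying the 1 nested substitution gives center (-1/2, 0), radius 1/8
input a4: applying the 3 nested substitutions gives center (131/280, 19/35), radius 1/700
input a3: applying the 4 nested substitutions gives center (187/400, 149/280), radius 1/8400
input a1: applying the 4 nested substitutions gives center (327/700, 213/400), radius 1/6300
input a5: applying the 2 nested substitutions gives center (4/7, 15/28), radius 1/63

a1: center (327/700, 213/400), radius 1/6300; a2: center (-1/2, 0), radius 1/8; a3: center (187/400, 149/280), radius 1/8400; a4: center (131/280, 19/35), radius 1/700; a5: center (4/7, 15/28), radius 1/63


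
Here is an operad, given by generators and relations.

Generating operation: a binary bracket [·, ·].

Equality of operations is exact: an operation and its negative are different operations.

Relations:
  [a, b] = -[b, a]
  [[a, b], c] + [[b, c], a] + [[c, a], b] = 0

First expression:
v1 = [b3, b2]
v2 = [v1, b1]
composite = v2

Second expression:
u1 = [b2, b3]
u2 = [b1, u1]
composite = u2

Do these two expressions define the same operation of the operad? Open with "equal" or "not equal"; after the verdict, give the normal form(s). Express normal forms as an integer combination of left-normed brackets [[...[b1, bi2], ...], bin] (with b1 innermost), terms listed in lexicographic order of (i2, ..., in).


equal; both compose to [[b1, b2], b3] - [[b1, b3], b2]

The first expression, normalized: [[b1, b2], b3] - [[b1, b3], b2]
The second expression, normalized: [[b1, b2], b3] - [[b1, b3], b2]
Same normal form: equal.


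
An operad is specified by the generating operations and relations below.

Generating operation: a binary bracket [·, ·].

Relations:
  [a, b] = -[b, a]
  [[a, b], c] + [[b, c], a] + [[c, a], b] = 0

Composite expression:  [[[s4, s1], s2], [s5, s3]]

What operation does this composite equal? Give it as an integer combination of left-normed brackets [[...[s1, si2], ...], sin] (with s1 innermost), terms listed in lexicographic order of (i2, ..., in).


[[[[s1, s4], s2], s3], s5] - [[[[s1, s4], s2], s5], s3]

Left-normed coefficients sit on the s1-initial expansion words.
Composite bracket: [[[s4, s1], s2], [s5, s3]]
Full expansion: 16 signed words from ab - ba (2^4 = 16).
Keep just the words that open with s1:
  the word s1s4s2s3s5 carries sign +1 and contributes +[[[[s1, s4], s2], s3], s5]
  the word s1s4s2s5s3 carries sign -1 and contributes -[[[[s1, s4], s2], s5], s3]
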